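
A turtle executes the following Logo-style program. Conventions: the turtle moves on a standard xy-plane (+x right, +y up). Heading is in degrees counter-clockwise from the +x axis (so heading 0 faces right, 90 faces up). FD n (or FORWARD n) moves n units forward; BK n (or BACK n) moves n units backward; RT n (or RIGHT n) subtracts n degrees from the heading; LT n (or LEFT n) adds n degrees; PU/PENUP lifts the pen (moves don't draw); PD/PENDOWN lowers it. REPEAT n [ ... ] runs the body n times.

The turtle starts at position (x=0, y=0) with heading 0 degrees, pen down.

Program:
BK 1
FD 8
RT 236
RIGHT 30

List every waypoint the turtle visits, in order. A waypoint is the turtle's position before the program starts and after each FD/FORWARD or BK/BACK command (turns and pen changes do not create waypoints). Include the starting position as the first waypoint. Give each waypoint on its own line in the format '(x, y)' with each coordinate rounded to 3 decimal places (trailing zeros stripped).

Answer: (0, 0)
(-1, 0)
(7, 0)

Derivation:
Executing turtle program step by step:
Start: pos=(0,0), heading=0, pen down
BK 1: (0,0) -> (-1,0) [heading=0, draw]
FD 8: (-1,0) -> (7,0) [heading=0, draw]
RT 236: heading 0 -> 124
RT 30: heading 124 -> 94
Final: pos=(7,0), heading=94, 2 segment(s) drawn
Waypoints (3 total):
(0, 0)
(-1, 0)
(7, 0)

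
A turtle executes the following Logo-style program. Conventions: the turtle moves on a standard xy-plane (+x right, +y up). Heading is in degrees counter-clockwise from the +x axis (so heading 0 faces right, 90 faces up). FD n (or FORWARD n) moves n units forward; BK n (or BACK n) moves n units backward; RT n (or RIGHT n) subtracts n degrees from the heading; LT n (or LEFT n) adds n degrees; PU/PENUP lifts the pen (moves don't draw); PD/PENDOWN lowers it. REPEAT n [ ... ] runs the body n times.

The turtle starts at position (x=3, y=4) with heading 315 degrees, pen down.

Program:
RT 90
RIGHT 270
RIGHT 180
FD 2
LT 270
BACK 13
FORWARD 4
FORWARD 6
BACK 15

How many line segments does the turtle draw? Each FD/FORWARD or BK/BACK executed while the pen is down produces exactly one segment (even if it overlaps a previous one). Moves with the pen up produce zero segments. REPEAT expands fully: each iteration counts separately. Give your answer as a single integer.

Answer: 5

Derivation:
Executing turtle program step by step:
Start: pos=(3,4), heading=315, pen down
RT 90: heading 315 -> 225
RT 270: heading 225 -> 315
RT 180: heading 315 -> 135
FD 2: (3,4) -> (1.586,5.414) [heading=135, draw]
LT 270: heading 135 -> 45
BK 13: (1.586,5.414) -> (-7.607,-3.778) [heading=45, draw]
FD 4: (-7.607,-3.778) -> (-4.778,-0.95) [heading=45, draw]
FD 6: (-4.778,-0.95) -> (-0.536,3.293) [heading=45, draw]
BK 15: (-0.536,3.293) -> (-11.142,-7.314) [heading=45, draw]
Final: pos=(-11.142,-7.314), heading=45, 5 segment(s) drawn
Segments drawn: 5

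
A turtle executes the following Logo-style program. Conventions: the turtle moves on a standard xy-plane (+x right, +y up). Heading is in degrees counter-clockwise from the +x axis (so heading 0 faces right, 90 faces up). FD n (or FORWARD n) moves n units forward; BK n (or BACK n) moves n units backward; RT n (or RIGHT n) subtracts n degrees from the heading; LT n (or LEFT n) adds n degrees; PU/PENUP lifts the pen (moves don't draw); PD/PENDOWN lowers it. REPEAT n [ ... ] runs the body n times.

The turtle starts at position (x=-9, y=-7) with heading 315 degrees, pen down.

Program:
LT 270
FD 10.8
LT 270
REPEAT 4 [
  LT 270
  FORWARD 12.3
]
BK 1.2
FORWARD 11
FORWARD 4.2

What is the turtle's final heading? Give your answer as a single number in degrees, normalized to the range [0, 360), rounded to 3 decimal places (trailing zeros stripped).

Executing turtle program step by step:
Start: pos=(-9,-7), heading=315, pen down
LT 270: heading 315 -> 225
FD 10.8: (-9,-7) -> (-16.637,-14.637) [heading=225, draw]
LT 270: heading 225 -> 135
REPEAT 4 [
  -- iteration 1/4 --
  LT 270: heading 135 -> 45
  FD 12.3: (-16.637,-14.637) -> (-7.939,-5.939) [heading=45, draw]
  -- iteration 2/4 --
  LT 270: heading 45 -> 315
  FD 12.3: (-7.939,-5.939) -> (0.758,-14.637) [heading=315, draw]
  -- iteration 3/4 --
  LT 270: heading 315 -> 225
  FD 12.3: (0.758,-14.637) -> (-7.939,-23.334) [heading=225, draw]
  -- iteration 4/4 --
  LT 270: heading 225 -> 135
  FD 12.3: (-7.939,-23.334) -> (-16.637,-14.637) [heading=135, draw]
]
BK 1.2: (-16.637,-14.637) -> (-15.788,-15.485) [heading=135, draw]
FD 11: (-15.788,-15.485) -> (-23.566,-7.707) [heading=135, draw]
FD 4.2: (-23.566,-7.707) -> (-26.536,-4.737) [heading=135, draw]
Final: pos=(-26.536,-4.737), heading=135, 8 segment(s) drawn

Answer: 135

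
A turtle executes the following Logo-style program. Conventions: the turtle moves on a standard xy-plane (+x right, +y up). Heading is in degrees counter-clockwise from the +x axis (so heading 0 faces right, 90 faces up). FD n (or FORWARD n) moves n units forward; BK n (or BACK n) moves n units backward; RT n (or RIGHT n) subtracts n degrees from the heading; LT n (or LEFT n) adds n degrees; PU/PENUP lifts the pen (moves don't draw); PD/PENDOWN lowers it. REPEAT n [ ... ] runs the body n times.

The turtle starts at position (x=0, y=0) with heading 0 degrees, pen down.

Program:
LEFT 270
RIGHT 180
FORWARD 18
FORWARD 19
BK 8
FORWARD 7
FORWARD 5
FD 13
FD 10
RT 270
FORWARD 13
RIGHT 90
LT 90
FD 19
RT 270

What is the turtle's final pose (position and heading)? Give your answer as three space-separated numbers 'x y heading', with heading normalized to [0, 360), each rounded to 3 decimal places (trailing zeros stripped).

Answer: -32 64 270

Derivation:
Executing turtle program step by step:
Start: pos=(0,0), heading=0, pen down
LT 270: heading 0 -> 270
RT 180: heading 270 -> 90
FD 18: (0,0) -> (0,18) [heading=90, draw]
FD 19: (0,18) -> (0,37) [heading=90, draw]
BK 8: (0,37) -> (0,29) [heading=90, draw]
FD 7: (0,29) -> (0,36) [heading=90, draw]
FD 5: (0,36) -> (0,41) [heading=90, draw]
FD 13: (0,41) -> (0,54) [heading=90, draw]
FD 10: (0,54) -> (0,64) [heading=90, draw]
RT 270: heading 90 -> 180
FD 13: (0,64) -> (-13,64) [heading=180, draw]
RT 90: heading 180 -> 90
LT 90: heading 90 -> 180
FD 19: (-13,64) -> (-32,64) [heading=180, draw]
RT 270: heading 180 -> 270
Final: pos=(-32,64), heading=270, 9 segment(s) drawn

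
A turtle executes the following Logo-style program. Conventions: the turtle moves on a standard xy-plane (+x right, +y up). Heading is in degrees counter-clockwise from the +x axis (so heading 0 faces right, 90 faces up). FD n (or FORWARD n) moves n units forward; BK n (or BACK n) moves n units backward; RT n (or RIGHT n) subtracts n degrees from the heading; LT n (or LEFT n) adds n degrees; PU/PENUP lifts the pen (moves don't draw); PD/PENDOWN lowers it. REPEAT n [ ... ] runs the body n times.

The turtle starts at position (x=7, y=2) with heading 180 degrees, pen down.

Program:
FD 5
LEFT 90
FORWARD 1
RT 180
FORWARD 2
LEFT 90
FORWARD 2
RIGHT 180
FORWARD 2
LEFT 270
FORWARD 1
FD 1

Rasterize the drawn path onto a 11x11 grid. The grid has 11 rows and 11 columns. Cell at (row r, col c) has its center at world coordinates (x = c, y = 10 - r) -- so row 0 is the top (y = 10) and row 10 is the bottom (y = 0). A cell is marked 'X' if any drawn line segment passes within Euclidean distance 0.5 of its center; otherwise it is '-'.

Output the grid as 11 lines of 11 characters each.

Answer: -----------
-----------
-----------
-----------
-----------
-----------
-----------
XXX--------
--XXXXXX---
--X--------
-----------

Derivation:
Segment 0: (7,2) -> (2,2)
Segment 1: (2,2) -> (2,1)
Segment 2: (2,1) -> (2,3)
Segment 3: (2,3) -> (0,3)
Segment 4: (0,3) -> (2,3)
Segment 5: (2,3) -> (2,2)
Segment 6: (2,2) -> (2,1)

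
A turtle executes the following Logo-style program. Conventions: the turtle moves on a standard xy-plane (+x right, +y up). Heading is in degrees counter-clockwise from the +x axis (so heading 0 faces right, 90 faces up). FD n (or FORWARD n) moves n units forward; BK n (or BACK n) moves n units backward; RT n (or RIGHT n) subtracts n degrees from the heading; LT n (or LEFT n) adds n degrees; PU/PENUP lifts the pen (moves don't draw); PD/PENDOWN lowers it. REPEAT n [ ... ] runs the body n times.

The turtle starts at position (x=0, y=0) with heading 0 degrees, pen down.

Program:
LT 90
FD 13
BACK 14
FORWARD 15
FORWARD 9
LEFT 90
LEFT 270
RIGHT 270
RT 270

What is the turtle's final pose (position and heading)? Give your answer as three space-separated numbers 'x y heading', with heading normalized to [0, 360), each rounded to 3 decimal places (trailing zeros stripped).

Executing turtle program step by step:
Start: pos=(0,0), heading=0, pen down
LT 90: heading 0 -> 90
FD 13: (0,0) -> (0,13) [heading=90, draw]
BK 14: (0,13) -> (0,-1) [heading=90, draw]
FD 15: (0,-1) -> (0,14) [heading=90, draw]
FD 9: (0,14) -> (0,23) [heading=90, draw]
LT 90: heading 90 -> 180
LT 270: heading 180 -> 90
RT 270: heading 90 -> 180
RT 270: heading 180 -> 270
Final: pos=(0,23), heading=270, 4 segment(s) drawn

Answer: 0 23 270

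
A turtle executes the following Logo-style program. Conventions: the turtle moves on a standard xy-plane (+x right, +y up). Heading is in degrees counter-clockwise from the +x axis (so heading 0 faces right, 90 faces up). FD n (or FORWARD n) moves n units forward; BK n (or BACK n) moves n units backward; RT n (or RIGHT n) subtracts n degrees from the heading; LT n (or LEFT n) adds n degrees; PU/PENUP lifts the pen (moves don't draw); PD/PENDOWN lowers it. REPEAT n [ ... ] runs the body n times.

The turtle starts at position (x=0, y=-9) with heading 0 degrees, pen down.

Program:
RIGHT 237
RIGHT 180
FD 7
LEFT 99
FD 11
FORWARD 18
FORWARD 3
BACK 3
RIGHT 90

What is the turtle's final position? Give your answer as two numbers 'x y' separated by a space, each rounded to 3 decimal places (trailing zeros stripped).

Executing turtle program step by step:
Start: pos=(0,-9), heading=0, pen down
RT 237: heading 0 -> 123
RT 180: heading 123 -> 303
FD 7: (0,-9) -> (3.812,-14.871) [heading=303, draw]
LT 99: heading 303 -> 42
FD 11: (3.812,-14.871) -> (11.987,-7.51) [heading=42, draw]
FD 18: (11.987,-7.51) -> (25.364,4.534) [heading=42, draw]
FD 3: (25.364,4.534) -> (27.593,6.541) [heading=42, draw]
BK 3: (27.593,6.541) -> (25.364,4.534) [heading=42, draw]
RT 90: heading 42 -> 312
Final: pos=(25.364,4.534), heading=312, 5 segment(s) drawn

Answer: 25.364 4.534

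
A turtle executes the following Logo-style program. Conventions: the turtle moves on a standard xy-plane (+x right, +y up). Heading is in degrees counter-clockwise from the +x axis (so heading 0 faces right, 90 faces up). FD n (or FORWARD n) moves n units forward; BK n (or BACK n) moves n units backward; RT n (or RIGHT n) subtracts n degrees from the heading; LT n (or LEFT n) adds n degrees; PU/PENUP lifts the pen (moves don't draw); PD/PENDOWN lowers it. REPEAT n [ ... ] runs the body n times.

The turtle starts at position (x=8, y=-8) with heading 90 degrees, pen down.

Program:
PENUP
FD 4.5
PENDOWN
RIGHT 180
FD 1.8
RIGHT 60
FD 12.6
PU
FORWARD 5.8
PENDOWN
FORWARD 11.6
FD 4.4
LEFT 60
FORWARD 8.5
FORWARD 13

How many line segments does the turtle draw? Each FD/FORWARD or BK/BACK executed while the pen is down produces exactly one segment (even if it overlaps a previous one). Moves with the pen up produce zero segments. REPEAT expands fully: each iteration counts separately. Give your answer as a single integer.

Answer: 6

Derivation:
Executing turtle program step by step:
Start: pos=(8,-8), heading=90, pen down
PU: pen up
FD 4.5: (8,-8) -> (8,-3.5) [heading=90, move]
PD: pen down
RT 180: heading 90 -> 270
FD 1.8: (8,-3.5) -> (8,-5.3) [heading=270, draw]
RT 60: heading 270 -> 210
FD 12.6: (8,-5.3) -> (-2.912,-11.6) [heading=210, draw]
PU: pen up
FD 5.8: (-2.912,-11.6) -> (-7.935,-14.5) [heading=210, move]
PD: pen down
FD 11.6: (-7.935,-14.5) -> (-17.981,-20.3) [heading=210, draw]
FD 4.4: (-17.981,-20.3) -> (-21.791,-22.5) [heading=210, draw]
LT 60: heading 210 -> 270
FD 8.5: (-21.791,-22.5) -> (-21.791,-31) [heading=270, draw]
FD 13: (-21.791,-31) -> (-21.791,-44) [heading=270, draw]
Final: pos=(-21.791,-44), heading=270, 6 segment(s) drawn
Segments drawn: 6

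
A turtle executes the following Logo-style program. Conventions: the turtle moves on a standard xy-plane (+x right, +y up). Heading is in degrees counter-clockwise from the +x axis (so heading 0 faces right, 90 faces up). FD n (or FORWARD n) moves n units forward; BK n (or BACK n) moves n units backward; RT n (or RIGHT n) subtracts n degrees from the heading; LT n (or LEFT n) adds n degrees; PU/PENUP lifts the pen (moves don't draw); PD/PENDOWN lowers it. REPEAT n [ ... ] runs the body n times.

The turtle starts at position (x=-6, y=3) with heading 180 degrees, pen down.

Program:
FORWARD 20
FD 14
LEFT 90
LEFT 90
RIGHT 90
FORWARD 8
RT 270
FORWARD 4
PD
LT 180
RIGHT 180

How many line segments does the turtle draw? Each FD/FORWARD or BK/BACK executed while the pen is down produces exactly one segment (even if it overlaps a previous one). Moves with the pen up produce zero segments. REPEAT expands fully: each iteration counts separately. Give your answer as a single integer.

Executing turtle program step by step:
Start: pos=(-6,3), heading=180, pen down
FD 20: (-6,3) -> (-26,3) [heading=180, draw]
FD 14: (-26,3) -> (-40,3) [heading=180, draw]
LT 90: heading 180 -> 270
LT 90: heading 270 -> 0
RT 90: heading 0 -> 270
FD 8: (-40,3) -> (-40,-5) [heading=270, draw]
RT 270: heading 270 -> 0
FD 4: (-40,-5) -> (-36,-5) [heading=0, draw]
PD: pen down
LT 180: heading 0 -> 180
RT 180: heading 180 -> 0
Final: pos=(-36,-5), heading=0, 4 segment(s) drawn
Segments drawn: 4

Answer: 4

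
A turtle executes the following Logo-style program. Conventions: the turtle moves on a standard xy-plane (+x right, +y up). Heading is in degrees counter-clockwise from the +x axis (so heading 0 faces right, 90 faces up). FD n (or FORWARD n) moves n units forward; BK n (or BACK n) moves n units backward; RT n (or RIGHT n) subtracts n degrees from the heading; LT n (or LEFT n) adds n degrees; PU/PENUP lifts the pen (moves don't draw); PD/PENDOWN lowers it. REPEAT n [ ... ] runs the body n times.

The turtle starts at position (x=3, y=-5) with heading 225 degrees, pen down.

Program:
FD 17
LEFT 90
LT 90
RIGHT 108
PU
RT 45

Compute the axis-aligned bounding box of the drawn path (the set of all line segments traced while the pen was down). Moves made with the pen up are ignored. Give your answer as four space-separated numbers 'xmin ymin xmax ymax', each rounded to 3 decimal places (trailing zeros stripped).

Executing turtle program step by step:
Start: pos=(3,-5), heading=225, pen down
FD 17: (3,-5) -> (-9.021,-17.021) [heading=225, draw]
LT 90: heading 225 -> 315
LT 90: heading 315 -> 45
RT 108: heading 45 -> 297
PU: pen up
RT 45: heading 297 -> 252
Final: pos=(-9.021,-17.021), heading=252, 1 segment(s) drawn

Segment endpoints: x in {-9.021, 3}, y in {-17.021, -5}
xmin=-9.021, ymin=-17.021, xmax=3, ymax=-5

Answer: -9.021 -17.021 3 -5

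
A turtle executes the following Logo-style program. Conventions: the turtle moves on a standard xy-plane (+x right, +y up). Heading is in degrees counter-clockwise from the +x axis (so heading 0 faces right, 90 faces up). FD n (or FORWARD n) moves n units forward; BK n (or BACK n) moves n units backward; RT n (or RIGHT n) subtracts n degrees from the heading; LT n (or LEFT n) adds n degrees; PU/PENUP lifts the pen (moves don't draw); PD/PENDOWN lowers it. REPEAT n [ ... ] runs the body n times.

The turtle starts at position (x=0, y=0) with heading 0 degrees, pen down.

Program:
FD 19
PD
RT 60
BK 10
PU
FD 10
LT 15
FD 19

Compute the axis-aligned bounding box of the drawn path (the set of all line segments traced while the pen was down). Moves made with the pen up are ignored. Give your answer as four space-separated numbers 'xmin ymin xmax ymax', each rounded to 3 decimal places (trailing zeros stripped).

Answer: 0 0 19 8.66

Derivation:
Executing turtle program step by step:
Start: pos=(0,0), heading=0, pen down
FD 19: (0,0) -> (19,0) [heading=0, draw]
PD: pen down
RT 60: heading 0 -> 300
BK 10: (19,0) -> (14,8.66) [heading=300, draw]
PU: pen up
FD 10: (14,8.66) -> (19,0) [heading=300, move]
LT 15: heading 300 -> 315
FD 19: (19,0) -> (32.435,-13.435) [heading=315, move]
Final: pos=(32.435,-13.435), heading=315, 2 segment(s) drawn

Segment endpoints: x in {0, 14, 19}, y in {0, 8.66}
xmin=0, ymin=0, xmax=19, ymax=8.66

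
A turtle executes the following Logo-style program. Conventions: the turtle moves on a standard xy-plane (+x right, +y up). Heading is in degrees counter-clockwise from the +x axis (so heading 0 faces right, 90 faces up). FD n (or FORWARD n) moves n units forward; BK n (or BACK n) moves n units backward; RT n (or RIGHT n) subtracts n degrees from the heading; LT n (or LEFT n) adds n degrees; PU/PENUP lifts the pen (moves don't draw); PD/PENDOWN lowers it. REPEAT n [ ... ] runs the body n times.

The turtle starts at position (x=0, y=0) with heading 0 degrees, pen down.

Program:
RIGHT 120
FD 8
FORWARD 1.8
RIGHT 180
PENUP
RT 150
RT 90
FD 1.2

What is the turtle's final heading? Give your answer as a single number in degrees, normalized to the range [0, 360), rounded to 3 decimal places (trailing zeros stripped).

Answer: 180

Derivation:
Executing turtle program step by step:
Start: pos=(0,0), heading=0, pen down
RT 120: heading 0 -> 240
FD 8: (0,0) -> (-4,-6.928) [heading=240, draw]
FD 1.8: (-4,-6.928) -> (-4.9,-8.487) [heading=240, draw]
RT 180: heading 240 -> 60
PU: pen up
RT 150: heading 60 -> 270
RT 90: heading 270 -> 180
FD 1.2: (-4.9,-8.487) -> (-6.1,-8.487) [heading=180, move]
Final: pos=(-6.1,-8.487), heading=180, 2 segment(s) drawn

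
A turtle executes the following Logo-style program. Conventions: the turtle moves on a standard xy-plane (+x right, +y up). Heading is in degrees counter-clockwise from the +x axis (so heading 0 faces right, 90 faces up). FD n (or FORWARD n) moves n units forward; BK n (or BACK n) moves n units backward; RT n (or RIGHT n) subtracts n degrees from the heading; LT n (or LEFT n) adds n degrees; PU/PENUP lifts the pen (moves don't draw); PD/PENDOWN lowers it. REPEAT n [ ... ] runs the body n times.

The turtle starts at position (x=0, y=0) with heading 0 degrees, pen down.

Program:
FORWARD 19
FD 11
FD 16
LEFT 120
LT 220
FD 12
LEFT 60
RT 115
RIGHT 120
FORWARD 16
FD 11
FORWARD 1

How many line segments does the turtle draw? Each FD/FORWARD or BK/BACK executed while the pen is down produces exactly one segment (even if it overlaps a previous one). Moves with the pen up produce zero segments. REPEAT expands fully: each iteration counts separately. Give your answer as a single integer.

Executing turtle program step by step:
Start: pos=(0,0), heading=0, pen down
FD 19: (0,0) -> (19,0) [heading=0, draw]
FD 11: (19,0) -> (30,0) [heading=0, draw]
FD 16: (30,0) -> (46,0) [heading=0, draw]
LT 120: heading 0 -> 120
LT 220: heading 120 -> 340
FD 12: (46,0) -> (57.276,-4.104) [heading=340, draw]
LT 60: heading 340 -> 40
RT 115: heading 40 -> 285
RT 120: heading 285 -> 165
FD 16: (57.276,-4.104) -> (41.821,0.037) [heading=165, draw]
FD 11: (41.821,0.037) -> (31.196,2.884) [heading=165, draw]
FD 1: (31.196,2.884) -> (30.23,3.143) [heading=165, draw]
Final: pos=(30.23,3.143), heading=165, 7 segment(s) drawn
Segments drawn: 7

Answer: 7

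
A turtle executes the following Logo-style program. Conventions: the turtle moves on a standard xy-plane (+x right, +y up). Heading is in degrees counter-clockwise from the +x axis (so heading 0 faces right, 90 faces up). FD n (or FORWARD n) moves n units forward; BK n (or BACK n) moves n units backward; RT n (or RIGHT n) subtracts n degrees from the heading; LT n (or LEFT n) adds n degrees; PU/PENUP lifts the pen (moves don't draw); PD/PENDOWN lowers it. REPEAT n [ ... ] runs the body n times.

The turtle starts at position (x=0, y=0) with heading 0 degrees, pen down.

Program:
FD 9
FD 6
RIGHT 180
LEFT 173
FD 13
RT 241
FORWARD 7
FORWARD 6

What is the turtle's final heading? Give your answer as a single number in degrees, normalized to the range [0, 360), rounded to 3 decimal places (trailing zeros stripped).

Executing turtle program step by step:
Start: pos=(0,0), heading=0, pen down
FD 9: (0,0) -> (9,0) [heading=0, draw]
FD 6: (9,0) -> (15,0) [heading=0, draw]
RT 180: heading 0 -> 180
LT 173: heading 180 -> 353
FD 13: (15,0) -> (27.903,-1.584) [heading=353, draw]
RT 241: heading 353 -> 112
FD 7: (27.903,-1.584) -> (25.281,4.906) [heading=112, draw]
FD 6: (25.281,4.906) -> (23.033,10.469) [heading=112, draw]
Final: pos=(23.033,10.469), heading=112, 5 segment(s) drawn

Answer: 112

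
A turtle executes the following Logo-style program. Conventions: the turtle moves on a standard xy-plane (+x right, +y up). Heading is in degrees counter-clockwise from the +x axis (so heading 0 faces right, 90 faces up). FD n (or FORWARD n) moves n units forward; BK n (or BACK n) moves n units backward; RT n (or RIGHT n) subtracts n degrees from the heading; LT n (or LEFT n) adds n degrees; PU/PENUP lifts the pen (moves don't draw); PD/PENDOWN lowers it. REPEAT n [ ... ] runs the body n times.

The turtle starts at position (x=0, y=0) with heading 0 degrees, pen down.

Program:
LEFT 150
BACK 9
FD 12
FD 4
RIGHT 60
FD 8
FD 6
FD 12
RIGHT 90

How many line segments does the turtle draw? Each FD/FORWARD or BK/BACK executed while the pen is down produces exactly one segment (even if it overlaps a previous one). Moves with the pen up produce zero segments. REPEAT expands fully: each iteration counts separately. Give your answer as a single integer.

Executing turtle program step by step:
Start: pos=(0,0), heading=0, pen down
LT 150: heading 0 -> 150
BK 9: (0,0) -> (7.794,-4.5) [heading=150, draw]
FD 12: (7.794,-4.5) -> (-2.598,1.5) [heading=150, draw]
FD 4: (-2.598,1.5) -> (-6.062,3.5) [heading=150, draw]
RT 60: heading 150 -> 90
FD 8: (-6.062,3.5) -> (-6.062,11.5) [heading=90, draw]
FD 6: (-6.062,11.5) -> (-6.062,17.5) [heading=90, draw]
FD 12: (-6.062,17.5) -> (-6.062,29.5) [heading=90, draw]
RT 90: heading 90 -> 0
Final: pos=(-6.062,29.5), heading=0, 6 segment(s) drawn
Segments drawn: 6

Answer: 6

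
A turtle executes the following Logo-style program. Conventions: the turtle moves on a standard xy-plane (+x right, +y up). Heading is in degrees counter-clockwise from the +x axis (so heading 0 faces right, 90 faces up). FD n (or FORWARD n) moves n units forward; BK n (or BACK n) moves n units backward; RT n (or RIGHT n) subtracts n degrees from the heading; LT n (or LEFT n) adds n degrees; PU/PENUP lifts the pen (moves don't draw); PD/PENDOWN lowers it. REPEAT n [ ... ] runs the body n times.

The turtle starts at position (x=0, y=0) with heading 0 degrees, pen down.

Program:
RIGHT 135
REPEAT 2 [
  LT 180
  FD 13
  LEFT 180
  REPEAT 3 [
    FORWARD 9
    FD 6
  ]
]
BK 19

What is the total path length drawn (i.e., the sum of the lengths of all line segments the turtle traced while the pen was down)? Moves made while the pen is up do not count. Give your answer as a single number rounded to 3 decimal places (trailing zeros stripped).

Answer: 135

Derivation:
Executing turtle program step by step:
Start: pos=(0,0), heading=0, pen down
RT 135: heading 0 -> 225
REPEAT 2 [
  -- iteration 1/2 --
  LT 180: heading 225 -> 45
  FD 13: (0,0) -> (9.192,9.192) [heading=45, draw]
  LT 180: heading 45 -> 225
  REPEAT 3 [
    -- iteration 1/3 --
    FD 9: (9.192,9.192) -> (2.828,2.828) [heading=225, draw]
    FD 6: (2.828,2.828) -> (-1.414,-1.414) [heading=225, draw]
    -- iteration 2/3 --
    FD 9: (-1.414,-1.414) -> (-7.778,-7.778) [heading=225, draw]
    FD 6: (-7.778,-7.778) -> (-12.021,-12.021) [heading=225, draw]
    -- iteration 3/3 --
    FD 9: (-12.021,-12.021) -> (-18.385,-18.385) [heading=225, draw]
    FD 6: (-18.385,-18.385) -> (-22.627,-22.627) [heading=225, draw]
  ]
  -- iteration 2/2 --
  LT 180: heading 225 -> 45
  FD 13: (-22.627,-22.627) -> (-13.435,-13.435) [heading=45, draw]
  LT 180: heading 45 -> 225
  REPEAT 3 [
    -- iteration 1/3 --
    FD 9: (-13.435,-13.435) -> (-19.799,-19.799) [heading=225, draw]
    FD 6: (-19.799,-19.799) -> (-24.042,-24.042) [heading=225, draw]
    -- iteration 2/3 --
    FD 9: (-24.042,-24.042) -> (-30.406,-30.406) [heading=225, draw]
    FD 6: (-30.406,-30.406) -> (-34.648,-34.648) [heading=225, draw]
    -- iteration 3/3 --
    FD 9: (-34.648,-34.648) -> (-41.012,-41.012) [heading=225, draw]
    FD 6: (-41.012,-41.012) -> (-45.255,-45.255) [heading=225, draw]
  ]
]
BK 19: (-45.255,-45.255) -> (-31.82,-31.82) [heading=225, draw]
Final: pos=(-31.82,-31.82), heading=225, 15 segment(s) drawn

Segment lengths:
  seg 1: (0,0) -> (9.192,9.192), length = 13
  seg 2: (9.192,9.192) -> (2.828,2.828), length = 9
  seg 3: (2.828,2.828) -> (-1.414,-1.414), length = 6
  seg 4: (-1.414,-1.414) -> (-7.778,-7.778), length = 9
  seg 5: (-7.778,-7.778) -> (-12.021,-12.021), length = 6
  seg 6: (-12.021,-12.021) -> (-18.385,-18.385), length = 9
  seg 7: (-18.385,-18.385) -> (-22.627,-22.627), length = 6
  seg 8: (-22.627,-22.627) -> (-13.435,-13.435), length = 13
  seg 9: (-13.435,-13.435) -> (-19.799,-19.799), length = 9
  seg 10: (-19.799,-19.799) -> (-24.042,-24.042), length = 6
  seg 11: (-24.042,-24.042) -> (-30.406,-30.406), length = 9
  seg 12: (-30.406,-30.406) -> (-34.648,-34.648), length = 6
  seg 13: (-34.648,-34.648) -> (-41.012,-41.012), length = 9
  seg 14: (-41.012,-41.012) -> (-45.255,-45.255), length = 6
  seg 15: (-45.255,-45.255) -> (-31.82,-31.82), length = 19
Total = 135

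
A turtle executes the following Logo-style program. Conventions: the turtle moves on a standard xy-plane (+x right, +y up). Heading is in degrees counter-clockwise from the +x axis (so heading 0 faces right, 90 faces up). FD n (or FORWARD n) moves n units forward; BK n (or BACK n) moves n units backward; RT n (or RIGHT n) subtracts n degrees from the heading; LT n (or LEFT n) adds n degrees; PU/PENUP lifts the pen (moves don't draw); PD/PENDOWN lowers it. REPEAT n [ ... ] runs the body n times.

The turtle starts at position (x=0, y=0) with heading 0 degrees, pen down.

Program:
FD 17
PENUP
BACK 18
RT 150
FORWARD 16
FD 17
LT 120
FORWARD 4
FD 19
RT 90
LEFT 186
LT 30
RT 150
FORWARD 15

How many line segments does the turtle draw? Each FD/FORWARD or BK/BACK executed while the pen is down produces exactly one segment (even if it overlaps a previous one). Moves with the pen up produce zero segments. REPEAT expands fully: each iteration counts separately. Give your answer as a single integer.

Answer: 1

Derivation:
Executing turtle program step by step:
Start: pos=(0,0), heading=0, pen down
FD 17: (0,0) -> (17,0) [heading=0, draw]
PU: pen up
BK 18: (17,0) -> (-1,0) [heading=0, move]
RT 150: heading 0 -> 210
FD 16: (-1,0) -> (-14.856,-8) [heading=210, move]
FD 17: (-14.856,-8) -> (-29.579,-16.5) [heading=210, move]
LT 120: heading 210 -> 330
FD 4: (-29.579,-16.5) -> (-26.115,-18.5) [heading=330, move]
FD 19: (-26.115,-18.5) -> (-9.66,-28) [heading=330, move]
RT 90: heading 330 -> 240
LT 186: heading 240 -> 66
LT 30: heading 66 -> 96
RT 150: heading 96 -> 306
FD 15: (-9.66,-28) -> (-0.843,-40.135) [heading=306, move]
Final: pos=(-0.843,-40.135), heading=306, 1 segment(s) drawn
Segments drawn: 1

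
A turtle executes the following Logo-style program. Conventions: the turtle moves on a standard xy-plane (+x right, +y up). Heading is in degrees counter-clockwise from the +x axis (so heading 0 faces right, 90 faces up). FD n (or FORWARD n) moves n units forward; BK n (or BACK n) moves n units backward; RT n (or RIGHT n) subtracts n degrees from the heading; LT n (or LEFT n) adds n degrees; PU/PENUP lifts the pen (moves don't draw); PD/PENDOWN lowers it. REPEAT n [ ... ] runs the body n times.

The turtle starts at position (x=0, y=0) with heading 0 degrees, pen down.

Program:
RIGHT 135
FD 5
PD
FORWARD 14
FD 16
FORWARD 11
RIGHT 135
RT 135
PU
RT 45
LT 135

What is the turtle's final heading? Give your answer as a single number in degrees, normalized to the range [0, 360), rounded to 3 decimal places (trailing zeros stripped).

Answer: 45

Derivation:
Executing turtle program step by step:
Start: pos=(0,0), heading=0, pen down
RT 135: heading 0 -> 225
FD 5: (0,0) -> (-3.536,-3.536) [heading=225, draw]
PD: pen down
FD 14: (-3.536,-3.536) -> (-13.435,-13.435) [heading=225, draw]
FD 16: (-13.435,-13.435) -> (-24.749,-24.749) [heading=225, draw]
FD 11: (-24.749,-24.749) -> (-32.527,-32.527) [heading=225, draw]
RT 135: heading 225 -> 90
RT 135: heading 90 -> 315
PU: pen up
RT 45: heading 315 -> 270
LT 135: heading 270 -> 45
Final: pos=(-32.527,-32.527), heading=45, 4 segment(s) drawn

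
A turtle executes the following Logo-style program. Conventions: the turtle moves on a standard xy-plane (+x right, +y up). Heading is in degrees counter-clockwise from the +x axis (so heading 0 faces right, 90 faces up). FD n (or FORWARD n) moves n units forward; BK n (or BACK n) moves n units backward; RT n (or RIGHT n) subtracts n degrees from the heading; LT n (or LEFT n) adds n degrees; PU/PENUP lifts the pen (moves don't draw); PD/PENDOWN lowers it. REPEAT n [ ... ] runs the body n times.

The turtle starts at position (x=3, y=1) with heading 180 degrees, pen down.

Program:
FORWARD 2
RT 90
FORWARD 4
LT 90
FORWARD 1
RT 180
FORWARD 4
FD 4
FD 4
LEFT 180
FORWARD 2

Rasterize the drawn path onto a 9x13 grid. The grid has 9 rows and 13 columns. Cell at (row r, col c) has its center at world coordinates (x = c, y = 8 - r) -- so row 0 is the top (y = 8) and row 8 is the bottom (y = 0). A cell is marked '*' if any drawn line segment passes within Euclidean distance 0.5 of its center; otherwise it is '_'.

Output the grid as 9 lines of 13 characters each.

Segment 0: (3,1) -> (1,1)
Segment 1: (1,1) -> (1,5)
Segment 2: (1,5) -> (0,5)
Segment 3: (0,5) -> (4,5)
Segment 4: (4,5) -> (8,5)
Segment 5: (8,5) -> (12,5)
Segment 6: (12,5) -> (10,5)

Answer: _____________
_____________
_____________
*************
_*___________
_*___________
_*___________
_***_________
_____________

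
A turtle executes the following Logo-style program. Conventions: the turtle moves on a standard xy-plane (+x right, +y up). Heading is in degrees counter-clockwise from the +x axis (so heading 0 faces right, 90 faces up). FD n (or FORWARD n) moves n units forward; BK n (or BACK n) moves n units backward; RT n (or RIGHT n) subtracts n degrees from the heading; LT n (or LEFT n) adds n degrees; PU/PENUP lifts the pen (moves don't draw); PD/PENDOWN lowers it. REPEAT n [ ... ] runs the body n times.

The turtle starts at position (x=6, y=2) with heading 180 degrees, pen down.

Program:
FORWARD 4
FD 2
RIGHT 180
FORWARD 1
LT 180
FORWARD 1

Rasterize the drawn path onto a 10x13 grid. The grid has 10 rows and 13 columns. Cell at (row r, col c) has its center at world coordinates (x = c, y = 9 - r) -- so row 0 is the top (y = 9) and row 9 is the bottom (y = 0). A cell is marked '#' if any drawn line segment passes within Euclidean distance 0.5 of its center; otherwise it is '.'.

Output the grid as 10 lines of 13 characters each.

Answer: .............
.............
.............
.............
.............
.............
.............
#######......
.............
.............

Derivation:
Segment 0: (6,2) -> (2,2)
Segment 1: (2,2) -> (0,2)
Segment 2: (0,2) -> (1,2)
Segment 3: (1,2) -> (0,2)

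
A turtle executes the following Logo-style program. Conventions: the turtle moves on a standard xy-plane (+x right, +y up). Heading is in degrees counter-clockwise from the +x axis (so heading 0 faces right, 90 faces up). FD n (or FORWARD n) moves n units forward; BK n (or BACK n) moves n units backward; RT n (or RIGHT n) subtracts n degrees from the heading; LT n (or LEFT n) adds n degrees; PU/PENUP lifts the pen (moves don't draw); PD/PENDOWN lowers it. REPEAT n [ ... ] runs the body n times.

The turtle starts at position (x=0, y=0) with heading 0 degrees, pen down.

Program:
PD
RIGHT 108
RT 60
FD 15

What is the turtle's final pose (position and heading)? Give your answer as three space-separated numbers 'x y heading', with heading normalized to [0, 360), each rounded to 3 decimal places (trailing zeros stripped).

Answer: -14.672 -3.119 192

Derivation:
Executing turtle program step by step:
Start: pos=(0,0), heading=0, pen down
PD: pen down
RT 108: heading 0 -> 252
RT 60: heading 252 -> 192
FD 15: (0,0) -> (-14.672,-3.119) [heading=192, draw]
Final: pos=(-14.672,-3.119), heading=192, 1 segment(s) drawn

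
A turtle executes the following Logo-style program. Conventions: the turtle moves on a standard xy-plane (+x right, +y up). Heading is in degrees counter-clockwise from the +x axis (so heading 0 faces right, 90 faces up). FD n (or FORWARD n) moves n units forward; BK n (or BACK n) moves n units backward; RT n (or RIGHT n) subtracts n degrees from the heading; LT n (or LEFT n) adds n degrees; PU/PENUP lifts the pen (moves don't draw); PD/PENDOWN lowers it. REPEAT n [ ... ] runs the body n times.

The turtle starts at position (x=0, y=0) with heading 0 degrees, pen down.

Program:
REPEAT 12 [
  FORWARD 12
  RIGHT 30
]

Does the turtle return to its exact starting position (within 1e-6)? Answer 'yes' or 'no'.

Executing turtle program step by step:
Start: pos=(0,0), heading=0, pen down
REPEAT 12 [
  -- iteration 1/12 --
  FD 12: (0,0) -> (12,0) [heading=0, draw]
  RT 30: heading 0 -> 330
  -- iteration 2/12 --
  FD 12: (12,0) -> (22.392,-6) [heading=330, draw]
  RT 30: heading 330 -> 300
  -- iteration 3/12 --
  FD 12: (22.392,-6) -> (28.392,-16.392) [heading=300, draw]
  RT 30: heading 300 -> 270
  -- iteration 4/12 --
  FD 12: (28.392,-16.392) -> (28.392,-28.392) [heading=270, draw]
  RT 30: heading 270 -> 240
  -- iteration 5/12 --
  FD 12: (28.392,-28.392) -> (22.392,-38.785) [heading=240, draw]
  RT 30: heading 240 -> 210
  -- iteration 6/12 --
  FD 12: (22.392,-38.785) -> (12,-44.785) [heading=210, draw]
  RT 30: heading 210 -> 180
  -- iteration 7/12 --
  FD 12: (12,-44.785) -> (0,-44.785) [heading=180, draw]
  RT 30: heading 180 -> 150
  -- iteration 8/12 --
  FD 12: (0,-44.785) -> (-10.392,-38.785) [heading=150, draw]
  RT 30: heading 150 -> 120
  -- iteration 9/12 --
  FD 12: (-10.392,-38.785) -> (-16.392,-28.392) [heading=120, draw]
  RT 30: heading 120 -> 90
  -- iteration 10/12 --
  FD 12: (-16.392,-28.392) -> (-16.392,-16.392) [heading=90, draw]
  RT 30: heading 90 -> 60
  -- iteration 11/12 --
  FD 12: (-16.392,-16.392) -> (-10.392,-6) [heading=60, draw]
  RT 30: heading 60 -> 30
  -- iteration 12/12 --
  FD 12: (-10.392,-6) -> (0,0) [heading=30, draw]
  RT 30: heading 30 -> 0
]
Final: pos=(0,0), heading=0, 12 segment(s) drawn

Start position: (0, 0)
Final position: (0, 0)
Distance = 0; < 1e-6 -> CLOSED

Answer: yes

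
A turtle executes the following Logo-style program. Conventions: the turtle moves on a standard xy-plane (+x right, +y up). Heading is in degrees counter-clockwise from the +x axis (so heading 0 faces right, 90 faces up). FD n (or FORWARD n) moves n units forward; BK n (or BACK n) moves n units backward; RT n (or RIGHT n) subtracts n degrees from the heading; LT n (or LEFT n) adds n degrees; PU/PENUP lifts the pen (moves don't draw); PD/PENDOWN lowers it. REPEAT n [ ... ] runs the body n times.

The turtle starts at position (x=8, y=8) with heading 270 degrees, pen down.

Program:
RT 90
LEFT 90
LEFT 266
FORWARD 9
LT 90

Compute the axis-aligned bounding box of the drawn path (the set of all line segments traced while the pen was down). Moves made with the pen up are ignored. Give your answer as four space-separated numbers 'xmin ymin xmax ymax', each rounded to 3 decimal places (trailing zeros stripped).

Answer: -0.978 8 8 8.628

Derivation:
Executing turtle program step by step:
Start: pos=(8,8), heading=270, pen down
RT 90: heading 270 -> 180
LT 90: heading 180 -> 270
LT 266: heading 270 -> 176
FD 9: (8,8) -> (-0.978,8.628) [heading=176, draw]
LT 90: heading 176 -> 266
Final: pos=(-0.978,8.628), heading=266, 1 segment(s) drawn

Segment endpoints: x in {-0.978, 8}, y in {8, 8.628}
xmin=-0.978, ymin=8, xmax=8, ymax=8.628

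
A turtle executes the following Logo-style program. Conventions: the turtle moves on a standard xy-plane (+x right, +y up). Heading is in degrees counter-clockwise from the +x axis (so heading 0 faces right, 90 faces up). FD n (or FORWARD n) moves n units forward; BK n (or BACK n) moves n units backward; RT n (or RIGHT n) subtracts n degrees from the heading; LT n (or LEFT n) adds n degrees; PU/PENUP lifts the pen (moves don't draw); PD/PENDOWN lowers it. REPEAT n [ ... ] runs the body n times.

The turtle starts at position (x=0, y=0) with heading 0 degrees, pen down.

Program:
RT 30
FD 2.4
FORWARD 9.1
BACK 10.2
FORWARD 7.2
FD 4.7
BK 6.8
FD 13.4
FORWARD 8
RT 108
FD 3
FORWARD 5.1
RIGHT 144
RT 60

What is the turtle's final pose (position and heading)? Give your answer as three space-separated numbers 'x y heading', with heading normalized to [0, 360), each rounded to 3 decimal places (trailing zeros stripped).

Executing turtle program step by step:
Start: pos=(0,0), heading=0, pen down
RT 30: heading 0 -> 330
FD 2.4: (0,0) -> (2.078,-1.2) [heading=330, draw]
FD 9.1: (2.078,-1.2) -> (9.959,-5.75) [heading=330, draw]
BK 10.2: (9.959,-5.75) -> (1.126,-0.65) [heading=330, draw]
FD 7.2: (1.126,-0.65) -> (7.361,-4.25) [heading=330, draw]
FD 4.7: (7.361,-4.25) -> (11.432,-6.6) [heading=330, draw]
BK 6.8: (11.432,-6.6) -> (5.543,-3.2) [heading=330, draw]
FD 13.4: (5.543,-3.2) -> (17.147,-9.9) [heading=330, draw]
FD 8: (17.147,-9.9) -> (24.076,-13.9) [heading=330, draw]
RT 108: heading 330 -> 222
FD 3: (24.076,-13.9) -> (21.846,-15.907) [heading=222, draw]
FD 5.1: (21.846,-15.907) -> (18.056,-19.32) [heading=222, draw]
RT 144: heading 222 -> 78
RT 60: heading 78 -> 18
Final: pos=(18.056,-19.32), heading=18, 10 segment(s) drawn

Answer: 18.056 -19.32 18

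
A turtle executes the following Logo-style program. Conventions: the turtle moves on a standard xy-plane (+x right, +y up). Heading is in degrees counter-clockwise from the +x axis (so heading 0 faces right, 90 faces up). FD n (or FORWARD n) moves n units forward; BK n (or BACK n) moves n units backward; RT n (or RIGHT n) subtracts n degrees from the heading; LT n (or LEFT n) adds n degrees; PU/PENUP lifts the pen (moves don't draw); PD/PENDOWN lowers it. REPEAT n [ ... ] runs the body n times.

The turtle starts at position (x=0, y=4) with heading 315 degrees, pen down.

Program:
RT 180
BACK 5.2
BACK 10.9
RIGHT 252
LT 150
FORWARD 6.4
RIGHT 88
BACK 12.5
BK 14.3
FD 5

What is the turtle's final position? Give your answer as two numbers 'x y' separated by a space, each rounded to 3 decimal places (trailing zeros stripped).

Answer: 4.248 13.959

Derivation:
Executing turtle program step by step:
Start: pos=(0,4), heading=315, pen down
RT 180: heading 315 -> 135
BK 5.2: (0,4) -> (3.677,0.323) [heading=135, draw]
BK 10.9: (3.677,0.323) -> (11.384,-7.384) [heading=135, draw]
RT 252: heading 135 -> 243
LT 150: heading 243 -> 33
FD 6.4: (11.384,-7.384) -> (16.752,-3.899) [heading=33, draw]
RT 88: heading 33 -> 305
BK 12.5: (16.752,-3.899) -> (9.582,6.341) [heading=305, draw]
BK 14.3: (9.582,6.341) -> (1.38,18.055) [heading=305, draw]
FD 5: (1.38,18.055) -> (4.248,13.959) [heading=305, draw]
Final: pos=(4.248,13.959), heading=305, 6 segment(s) drawn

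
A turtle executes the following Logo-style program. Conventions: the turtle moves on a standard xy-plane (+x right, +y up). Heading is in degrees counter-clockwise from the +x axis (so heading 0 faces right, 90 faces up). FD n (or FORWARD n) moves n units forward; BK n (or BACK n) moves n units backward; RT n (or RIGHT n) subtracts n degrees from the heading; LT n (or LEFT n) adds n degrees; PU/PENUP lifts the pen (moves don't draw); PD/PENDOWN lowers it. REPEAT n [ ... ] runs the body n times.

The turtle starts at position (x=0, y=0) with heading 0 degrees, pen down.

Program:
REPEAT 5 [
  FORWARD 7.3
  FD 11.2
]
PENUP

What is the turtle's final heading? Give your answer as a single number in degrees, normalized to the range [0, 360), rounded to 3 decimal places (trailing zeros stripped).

Answer: 0

Derivation:
Executing turtle program step by step:
Start: pos=(0,0), heading=0, pen down
REPEAT 5 [
  -- iteration 1/5 --
  FD 7.3: (0,0) -> (7.3,0) [heading=0, draw]
  FD 11.2: (7.3,0) -> (18.5,0) [heading=0, draw]
  -- iteration 2/5 --
  FD 7.3: (18.5,0) -> (25.8,0) [heading=0, draw]
  FD 11.2: (25.8,0) -> (37,0) [heading=0, draw]
  -- iteration 3/5 --
  FD 7.3: (37,0) -> (44.3,0) [heading=0, draw]
  FD 11.2: (44.3,0) -> (55.5,0) [heading=0, draw]
  -- iteration 4/5 --
  FD 7.3: (55.5,0) -> (62.8,0) [heading=0, draw]
  FD 11.2: (62.8,0) -> (74,0) [heading=0, draw]
  -- iteration 5/5 --
  FD 7.3: (74,0) -> (81.3,0) [heading=0, draw]
  FD 11.2: (81.3,0) -> (92.5,0) [heading=0, draw]
]
PU: pen up
Final: pos=(92.5,0), heading=0, 10 segment(s) drawn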